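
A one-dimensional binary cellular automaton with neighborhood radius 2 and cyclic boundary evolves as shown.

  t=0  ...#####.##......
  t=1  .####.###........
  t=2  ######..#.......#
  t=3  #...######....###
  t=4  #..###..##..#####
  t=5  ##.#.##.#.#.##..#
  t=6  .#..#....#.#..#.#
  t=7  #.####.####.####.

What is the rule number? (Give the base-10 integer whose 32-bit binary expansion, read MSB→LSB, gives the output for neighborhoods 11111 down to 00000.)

  #####|.  b31=0 t=0,i=5
  ####.|#  b30=1 t=0,i=6
  ###.#|#  b29=1 t=0,i=7
  ###..|#  b28=1 t=1,i=8
  ##.##|#  b27=1 t=0,i=8
  ##.#.|.  b26=0 t=5,i=2
  ##..#|#  b25=1 t=2,i=6
  ##...|.  b24=0 t=0,i=11
  #.###|.  b23=0 t=1,i=6
  #.##.|.  b22=0 t=0,i=9
  #.#.#|.  b21=0 t=5,i=3
  #.#..|.  b20=0 t=6,i=1
  #..##|.  b19=0 t=4,i=2
  #..#.|#  b18=1 t=2,i=7
  #...#|.  b17=0 t=3,i=2
  #....|.  b16=0 t=0,i=12
  .####|#  b15=1 t=0,i=4
  .###.|.  b14=0 t=1,i=7
  .##.#|.  b13=0 t=5,i=6
  .##..|.  b12=0 t=0,i=10
  .#.##|#  b11=1 t=5,i=4
  .#.#.|#  b10=1 t=5,i=9
  .#..#|#  b9=1 t=6,i=2
  .#...|#  b8=1 t=2,i=9
  ..###|#  b7=1 t=0,i=3
  ..##.|#  b6=1 t=4,i=8
  ..#.#|#  b5=1 t=6,i=9
  ..#..|#  b4=1 t=2,i=8
  ...##|#  b3=1 t=0,i=2
  ...#.|#  b2=1 t=6,i=8
  ....#|#  b1=1 t=0,i=1
  .....|.  b0=0 t=0,i=0
  bits 01111010000001001000111111111110 = 2047119358

2047119358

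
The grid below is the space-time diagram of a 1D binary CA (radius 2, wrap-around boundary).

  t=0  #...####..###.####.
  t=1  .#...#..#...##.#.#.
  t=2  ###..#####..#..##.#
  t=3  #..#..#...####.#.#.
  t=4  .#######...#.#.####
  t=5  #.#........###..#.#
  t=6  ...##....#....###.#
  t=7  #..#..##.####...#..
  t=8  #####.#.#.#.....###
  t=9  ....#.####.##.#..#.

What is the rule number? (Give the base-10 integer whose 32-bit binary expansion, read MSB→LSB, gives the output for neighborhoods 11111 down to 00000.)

  #####|.  b31=0 t=2,i=7
  ####.|.  b30=0 t=0,i=6
  ###.#|#  b29=1 t=0,i=12
  ###..|.  b28=0 t=0,i=7
  ##.##|#  b27=1 t=0,i=13
  ##.#.|.  b26=0 t=0,i=18
  ##..#|#  b25=1 t=0,i=8
  ##...|.  b24=0 t=4,i=8
  #.###|.  b23=0 t=0,i=14
  #.##.|#  b22=1 t=5,i=18
  #.#.#|#  b21=1 t=1,i=15
  #.#..|.  b20=0 t=0,i=0
  #..##|.  b19=0 t=0,i=9
  #..#.|#  b18=1 t=1,i=0
  #...#|.  b17=0 t=0,i=2
  #....|#  b16=1 t=5,i=4
  .####|#  b15=1 t=0,i=5
  .###.|.  b14=0 t=0,i=11
  .##.#|.  b13=0 t=1,i=13
  .##..|.  b12=0 t=6,i=4
  .#.##|.  b11=0 t=4,i=14
  .#.#.|#  b10=1 t=1,i=16
  .#..#|#  b9=1 t=1,i=6
  .#...|#  b8=1 t=0,i=1
  ..###|.  b7=0 t=0,i=4
  ..##.|#  b6=1 t=1,i=12
  ..#.#|#  b5=1 t=4,i=11
  ..#..|#  b4=1 t=1,i=1
  ...##|.  b3=0 t=0,i=3
  ...#.|.  b2=0 t=1,i=4
  ....#|#  b1=1 t=5,i=9
  .....|.  b0=0 t=5,i=5
  bits 00101010011001011000011101110010 = 711296882

711296882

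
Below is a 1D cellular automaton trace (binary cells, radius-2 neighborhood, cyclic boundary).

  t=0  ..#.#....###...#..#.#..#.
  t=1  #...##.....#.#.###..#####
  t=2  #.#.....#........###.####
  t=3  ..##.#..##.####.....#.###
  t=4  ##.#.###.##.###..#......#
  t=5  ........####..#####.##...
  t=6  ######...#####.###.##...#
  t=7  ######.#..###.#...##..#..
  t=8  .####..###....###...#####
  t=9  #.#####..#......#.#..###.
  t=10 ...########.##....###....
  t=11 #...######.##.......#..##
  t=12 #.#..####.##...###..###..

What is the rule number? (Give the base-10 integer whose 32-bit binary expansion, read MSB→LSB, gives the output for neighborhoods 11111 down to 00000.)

3663635217

  [31] ##### => #  t=1,i=22
  [30] ####. => #  t=1,i=24
  [29] ###.# => .  t=2,i=0
  [28] ###.. => #  t=0,i=11
  [27] ##.## => #  t=2,i=20
  [26] ##.#. => .  t=2,i=1
  [25] ##..# => #  t=1,i=18
  [24] ##... => .  t=0,i=12
  [23] #.### => .  t=1,i=15
  [22] #.##. => #  t=4,i=9
  [21] #.#.# => .  t=1,i=13
  [20] #.#.. => #  t=0,i=4
  [19] #..## => #  t=1,i=19
  [18] #..#. => #  t=0,i=17
  [17] #...# => #  t=0,i=0
  [16] #.... => .  t=0,i=6
  [15] .#### => #  t=1,i=21
  [14] .###. => .  t=0,i=10
  [13] .##.# => #  t=3,i=3
  [12] .##.. => .  t=1,i=5
  [11] .#.## => .  t=1,i=14
  [10] .#.#. => .  t=0,i=3
  [9] .#..# => #  t=0,i=16
  [8] .#... => #  t=0,i=5
  [7] ..### => .  t=0,i=9
  [6] ..##. => .  t=1,i=4
  [5] ..#.# => .  t=0,i=2
  [4] ..#.. => #  t=0,i=15
  [3] ...## => .  t=0,i=8
  [2] ...#. => .  t=0,i=1
  [1] ....# => .  t=0,i=7
  [0] ..... => #  t=1,i=8
  bits 11011010010111101010001100010001 = 3663635217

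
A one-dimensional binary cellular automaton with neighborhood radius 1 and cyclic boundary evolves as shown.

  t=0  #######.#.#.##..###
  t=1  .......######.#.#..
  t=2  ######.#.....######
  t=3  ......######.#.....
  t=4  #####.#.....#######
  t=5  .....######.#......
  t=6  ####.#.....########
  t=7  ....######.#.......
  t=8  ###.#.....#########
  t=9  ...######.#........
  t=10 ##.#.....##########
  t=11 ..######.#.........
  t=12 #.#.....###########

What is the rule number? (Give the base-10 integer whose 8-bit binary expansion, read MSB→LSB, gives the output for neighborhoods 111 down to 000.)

61

  ###|.  b7=0 t=0,i=0
  ##.|.  b6=0 t=0,i=6
  #.#|#  b5=1 t=0,i=7
  #..|#  b4=1 t=0,i=14
  .##|#  b3=1 t=0,i=12
  .#.|#  b2=1 t=0,i=8
  ..#|.  b1=0 t=0,i=15
  ...|#  b0=1 t=1,i=0
  bits 00111101 = 61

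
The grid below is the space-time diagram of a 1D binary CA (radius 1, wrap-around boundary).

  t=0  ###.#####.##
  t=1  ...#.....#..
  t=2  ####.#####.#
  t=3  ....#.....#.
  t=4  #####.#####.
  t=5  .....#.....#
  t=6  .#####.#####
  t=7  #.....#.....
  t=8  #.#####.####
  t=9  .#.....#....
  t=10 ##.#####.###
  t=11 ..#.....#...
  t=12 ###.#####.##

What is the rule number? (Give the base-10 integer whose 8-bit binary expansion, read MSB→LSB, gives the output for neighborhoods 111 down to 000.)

  ###|.  b7=0 t=0,i=0
  ##.|.  b6=0 t=0,i=2
  #.#|#  b5=1 t=0,i=3
  #..|.  b4=0 t=1,i=4
  .##|.  b3=0 t=0,i=4
  .#.|#  b2=1 t=1,i=3
  ..#|#  b1=1 t=1,i=2
  ...|#  b0=1 t=1,i=0
  bits 00100111 = 39

39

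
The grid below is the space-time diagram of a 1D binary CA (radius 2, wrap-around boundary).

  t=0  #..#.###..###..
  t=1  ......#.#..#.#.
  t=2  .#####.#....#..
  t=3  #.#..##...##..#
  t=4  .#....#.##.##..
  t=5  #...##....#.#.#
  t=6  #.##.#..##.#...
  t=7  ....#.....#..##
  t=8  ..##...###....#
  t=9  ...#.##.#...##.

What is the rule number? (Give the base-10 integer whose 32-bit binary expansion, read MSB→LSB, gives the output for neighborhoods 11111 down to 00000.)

771937295

  nb #####: next=.  (t=2,i=3, bit31=0)
  nb ####.: next=.  (t=2,i=4, bit30=0)
  nb ###.#: next=#  (t=2,i=5, bit29=1)
  nb ###..: next=.  (t=0,i=7, bit28=0)
  nb ##.##: next=#  (t=4,i=10, bit27=1)
  nb ##.#.: next=#  (t=2,i=6, bit26=1)
  nb ##..#: next=#  (t=0,i=8, bit25=1)
  nb ##...: next=.  (t=3,i=7, bit24=0)
  nb #.###: next=.  (t=0,i=5, bit23=0)
  nb #.##.: next=.  (t=4,i=8, bit22=0)
  nb #.#.#: next=.  (t=5,i=12, bit21=0)
  nb #.#..: next=.  (t=1,i=8, bit20=0)
  nb #..##: next=.  (t=0,i=9, bit19=0)
  nb #..#.: next=.  (t=0,i=2, bit18=0)
  nb #...#: next=#  (t=2,i=14, bit17=1)
  nb #....: next=.  (t=1,i=0, bit16=0)
  nb .####: next=#  (t=2,i=2, bit15=1)
  nb .###.: next=#  (t=0,i=6, bit14=1)
  nb .##.#: next=.  (t=3,i=0, bit13=0)
  nb .##..: next=#  (t=3,i=6, bit12=1)
  nb .#.##: next=.  (t=0,i=4, bit11=0)
  nb .#.#.: next=#  (t=1,i=7, bit10=1)
  nb .#..#: next=.  (t=0,i=1, bit9=0)
  nb .#...: next=.  (t=1,i=14, bit8=0)
  nb ..###: next=.  (t=0,i=10, bit7=0)
  nb ..##.: next=.  (t=3,i=5, bit6=0)
  nb ..#.#: next=.  (t=0,i=3, bit5=0)
  nb ..#..: next=.  (t=0,i=0, bit4=0)
  nb ...##: next=#  (t=2,i=0, bit3=1)
  nb ...#.: next=#  (t=1,i=5, bit2=1)
  nb ....#: next=#  (t=1,i=4, bit1=1)
  nb .....: next=#  (t=1,i=1, bit0=1)
  bits 00101110000000101101010000001111 = 771937295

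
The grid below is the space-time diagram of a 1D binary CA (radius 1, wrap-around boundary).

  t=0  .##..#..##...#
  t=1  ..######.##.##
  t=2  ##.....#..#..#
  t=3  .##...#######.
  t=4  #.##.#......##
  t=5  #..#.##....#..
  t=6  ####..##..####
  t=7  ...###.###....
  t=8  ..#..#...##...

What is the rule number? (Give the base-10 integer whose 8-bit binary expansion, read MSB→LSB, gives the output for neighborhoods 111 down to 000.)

86

  nb ###: next=.  (t=1,i=3, bit7=0)
  nb ##.: next=#  (t=0,i=2, bit6=1)
  nb #.#: next=.  (t=0,i=0, bit5=0)
  nb #..: next=#  (t=0,i=3, bit4=1)
  nb .##: next=.  (t=0,i=1, bit3=0)
  nb .#.: next=#  (t=0,i=5, bit2=1)
  nb ..#: next=#  (t=0,i=4, bit1=1)
  nb ...: next=.  (t=0,i=11, bit0=0)
  bits 01010110 = 86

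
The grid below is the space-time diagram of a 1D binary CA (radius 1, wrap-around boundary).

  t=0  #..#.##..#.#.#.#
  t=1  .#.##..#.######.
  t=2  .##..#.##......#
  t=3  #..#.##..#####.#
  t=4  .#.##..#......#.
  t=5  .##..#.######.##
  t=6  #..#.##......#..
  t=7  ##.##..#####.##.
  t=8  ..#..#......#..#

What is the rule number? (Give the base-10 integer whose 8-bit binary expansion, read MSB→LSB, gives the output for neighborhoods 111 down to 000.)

53

  ### -> .   bit 7 = 0  t=1,i=10
  ##. -> .   bit 6 = 0  t=0,i=0
  #.# -> #   bit 5 = 1  t=0,i=4
  #.. -> #   bit 4 = 1  t=0,i=1
  .## -> .   bit 3 = 0  t=0,i=5
  .#. -> #   bit 2 = 1  t=0,i=3
  ..# -> .   bit 1 = 0  t=0,i=2
  ... -> #   bit 0 = 1  t=2,i=10
  bits 00110101 = 53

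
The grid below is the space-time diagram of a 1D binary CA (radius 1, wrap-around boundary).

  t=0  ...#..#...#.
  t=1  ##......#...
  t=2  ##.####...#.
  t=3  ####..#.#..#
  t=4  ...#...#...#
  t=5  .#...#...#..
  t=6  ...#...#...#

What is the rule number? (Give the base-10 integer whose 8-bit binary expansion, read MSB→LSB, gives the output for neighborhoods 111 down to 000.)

105

  nb ###: next=.  (t=2,i=4, bit7=0)
  nb ##.: next=#  (t=1,i=1, bit6=1)
  nb #.#: next=#  (t=2,i=2, bit5=1)
  nb #..: next=.  (t=0,i=4, bit4=0)
  nb .##: next=#  (t=1,i=0, bit3=1)
  nb .#.: next=.  (t=0,i=3, bit2=0)
  nb ..#: next=.  (t=0,i=2, bit1=0)
  nb ...: next=#  (t=0,i=0, bit0=1)
  bits 01101001 = 105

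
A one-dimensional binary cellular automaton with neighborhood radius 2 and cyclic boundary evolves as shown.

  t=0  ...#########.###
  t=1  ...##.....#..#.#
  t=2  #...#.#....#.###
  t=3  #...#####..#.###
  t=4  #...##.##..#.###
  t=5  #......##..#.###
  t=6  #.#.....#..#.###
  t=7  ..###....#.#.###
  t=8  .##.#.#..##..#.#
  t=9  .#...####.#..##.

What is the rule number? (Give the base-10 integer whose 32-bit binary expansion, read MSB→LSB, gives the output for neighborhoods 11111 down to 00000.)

1356437408

  #####|.  b31=0 t=0,i=5
  ####.|#  b30=1 t=0,i=10
  ###.#|.  b29=0 t=0,i=11
  ###..|#  b28=1 t=0,i=15
  ##.##|.  b27=0 t=0,i=12
  ##.#.|.  b26=0 t=6,i=1
  ##..#|.  b25=0 t=3,i=9
  ##...|.  b24=0 t=0,i=0
  #.###|#  b23=1 t=0,i=13
  #.##.|#  b22=1 t=4,i=7
  #.#.#|.  b21=0 t=7,i=11
  #.#..|#  b20=1 t=1,i=15
  #..##|#  b19=1 t=7,i=1
  #..#.|.  b18=0 t=1,i=12
  #...#|.  b17=0 t=0,i=1
  #....|#  b16=1 t=1,i=6
  .####|#  b15=1 t=0,i=4
  .###.|.  b14=0 t=0,i=14
  .##.#|.  b13=0 t=4,i=5
  .##..|#  b12=1 t=1,i=4
  .#.##|.  b11=0 t=2,i=12
  .#.#.|#  b10=1 t=1,i=14
  .#..#|#  b9=1 t=1,i=11
  .#...|#  b8=1 t=1,i=0
  ..###|#  b7=1 t=0,i=3
  ..##.|.  b6=0 t=1,i=3
  ..#.#|#  b5=1 t=1,i=13
  ..#..|.  b4=0 t=1,i=10
  ...##|.  b3=0 t=0,i=2
  ...#.|.  b2=0 t=1,i=9
  ....#|.  b1=0 t=1,i=8
  .....|.  b0=0 t=1,i=7
  bits 01010000110110011001011110100000 = 1356437408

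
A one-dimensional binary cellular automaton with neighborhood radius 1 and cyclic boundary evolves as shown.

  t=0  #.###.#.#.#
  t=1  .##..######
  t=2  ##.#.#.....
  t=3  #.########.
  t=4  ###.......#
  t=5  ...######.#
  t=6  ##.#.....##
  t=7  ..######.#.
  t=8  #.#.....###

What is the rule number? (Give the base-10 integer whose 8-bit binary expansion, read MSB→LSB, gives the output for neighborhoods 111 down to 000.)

  [7] ### => .  t=0,i=3
  [6] ##. => .  t=0,i=0
  [5] #.# => #  t=0,i=1
  [4] #.. => #  t=1,i=3
  [3] .## => #  t=0,i=2
  [2] .#. => #  t=0,i=6
  [1] ..# => .  t=1,i=4
  [0] ... => #  t=2,i=7
  bits 00111101 = 61

61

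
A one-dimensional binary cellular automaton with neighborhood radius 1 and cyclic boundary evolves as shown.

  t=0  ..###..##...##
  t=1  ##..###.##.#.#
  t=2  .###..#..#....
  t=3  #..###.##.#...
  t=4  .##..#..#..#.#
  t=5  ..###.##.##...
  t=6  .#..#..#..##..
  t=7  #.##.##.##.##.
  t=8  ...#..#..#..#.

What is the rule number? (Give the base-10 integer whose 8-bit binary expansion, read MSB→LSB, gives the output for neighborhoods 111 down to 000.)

82

  ###|.  b7=0 t=0,i=3
  ##.|#  b6=1 t=0,i=4
  #.#|.  b5=0 t=1,i=7
  #..|#  b4=1 t=0,i=0
  .##|.  b3=0 t=0,i=2
  .#.|.  b2=0 t=1,i=11
  ..#|#  b1=1 t=0,i=1
  ...|.  b0=0 t=0,i=10
  bits 01010010 = 82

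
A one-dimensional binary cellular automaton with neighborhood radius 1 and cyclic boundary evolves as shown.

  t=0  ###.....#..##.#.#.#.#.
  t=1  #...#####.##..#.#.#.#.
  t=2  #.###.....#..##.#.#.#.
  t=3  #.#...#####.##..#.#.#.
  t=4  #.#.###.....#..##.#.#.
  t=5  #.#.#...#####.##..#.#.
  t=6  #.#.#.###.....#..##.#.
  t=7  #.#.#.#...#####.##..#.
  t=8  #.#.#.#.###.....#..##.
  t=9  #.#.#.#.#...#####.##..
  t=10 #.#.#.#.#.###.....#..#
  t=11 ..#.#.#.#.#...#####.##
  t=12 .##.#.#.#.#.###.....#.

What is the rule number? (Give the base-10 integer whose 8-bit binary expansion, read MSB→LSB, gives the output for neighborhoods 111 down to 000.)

  ###|.  b7=0 t=0,i=1
  ##.|.  b6=0 t=0,i=2
  #.#|.  b5=0 t=0,i=13
  #..|.  b4=0 t=0,i=3
  .##|#  b3=1 t=0,i=0
  .#.|#  b2=1 t=0,i=8
  ..#|#  b1=1 t=0,i=7
  ...|#  b0=1 t=0,i=4
  bits 00001111 = 15

15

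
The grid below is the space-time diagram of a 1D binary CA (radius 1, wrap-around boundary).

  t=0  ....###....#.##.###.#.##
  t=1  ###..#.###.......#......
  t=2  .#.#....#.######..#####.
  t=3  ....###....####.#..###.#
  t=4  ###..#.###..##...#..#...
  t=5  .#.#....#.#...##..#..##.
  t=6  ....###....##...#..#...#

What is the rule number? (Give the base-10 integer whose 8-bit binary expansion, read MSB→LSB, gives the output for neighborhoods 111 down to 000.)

145

  [7] ### => #  t=0,i=5
  [6] ##. => .  t=0,i=6
  [5] #.# => .  t=0,i=12
  [4] #.. => #  t=0,i=0
  [3] .## => .  t=0,i=4
  [2] .#. => .  t=0,i=11
  [1] ..# => .  t=0,i=3
  [0] ... => #  t=0,i=1
  bits 10010001 = 145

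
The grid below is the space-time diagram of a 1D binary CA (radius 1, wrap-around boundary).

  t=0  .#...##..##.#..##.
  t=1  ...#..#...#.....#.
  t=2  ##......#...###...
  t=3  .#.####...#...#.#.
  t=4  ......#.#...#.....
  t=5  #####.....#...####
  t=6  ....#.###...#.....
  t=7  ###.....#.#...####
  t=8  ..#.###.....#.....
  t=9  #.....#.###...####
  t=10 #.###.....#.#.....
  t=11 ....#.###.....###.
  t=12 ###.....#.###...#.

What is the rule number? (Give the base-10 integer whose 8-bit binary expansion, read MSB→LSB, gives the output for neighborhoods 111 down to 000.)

65

  nb ###: next=.  (t=2,i=13, bit7=0)
  nb ##.: next=#  (t=0,i=6, bit6=1)
  nb #.#: next=.  (t=0,i=11, bit5=0)
  nb #..: next=.  (t=0,i=2, bit4=0)
  nb .##: next=.  (t=0,i=5, bit3=0)
  nb .#.: next=.  (t=0,i=1, bit2=0)
  nb ..#: next=.  (t=0,i=0, bit1=0)
  nb ...: next=#  (t=0,i=3, bit0=1)
  bits 01000001 = 65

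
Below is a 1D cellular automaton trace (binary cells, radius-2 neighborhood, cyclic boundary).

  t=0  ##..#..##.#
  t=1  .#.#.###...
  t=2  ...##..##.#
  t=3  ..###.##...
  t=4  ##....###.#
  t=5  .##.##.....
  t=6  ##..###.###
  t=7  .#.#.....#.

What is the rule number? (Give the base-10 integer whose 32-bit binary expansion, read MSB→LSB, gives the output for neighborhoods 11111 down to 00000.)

292330059

  nb #####: next=.  (t=6,i=10, bit31=0)
  nb ####.: next=.  (t=6,i=0, bit30=0)
  nb ###.#: next=.  (t=3,i=4, bit29=0)
  nb ###..: next=#  (t=0,i=1, bit28=1)
  nb ##.##: next=.  (t=0,i=9, bit27=0)
  nb ##.#.: next=.  (t=2,i=9, bit26=0)
  nb ##..#: next=.  (t=0,i=2, bit25=0)
  nb ##...: next=#  (t=1,i=8, bit24=1)
  nb #.###: next=.  (t=0,i=10, bit23=0)
  nb #.##.: next=#  (t=3,i=6, bit22=1)
  nb #.#.#: next=#  (t=1,i=3, bit21=1)
  nb #.#..: next=.  (t=2,i=10, bit20=0)
  nb #..##: next=#  (t=0,i=6, bit19=1)
  nb #..#.: next=#  (t=0,i=3, bit18=1)
  nb #...#: next=.  (t=2,i=1, bit17=0)
  nb #....: next=.  (t=1,i=9, bit16=0)
  nb .####: next=#  (t=6,i=9, bit15=1)
  nb .###.: next=.  (t=0,i=0, bit14=0)
  nb .##.#: next=.  (t=0,i=8, bit13=0)
  nb .##..: next=#  (t=2,i=4, bit12=1)
  nb .#.##: next=#  (t=1,i=4, bit11=1)
  nb .#.#.: next=.  (t=1,i=2, bit10=0)
  nb .#..#: next=#  (t=0,i=5, bit9=1)
  nb .#...: next=.  (t=2,i=0, bit8=0)
  nb ..###: next=.  (t=3,i=2, bit7=0)
  nb ..##.: next=#  (t=0,i=7, bit6=1)
  nb ..#.#: next=.  (t=1,i=1, bit5=0)
  nb ..#..: next=.  (t=0,i=4, bit4=0)
  nb ...##: next=#  (t=2,i=2, bit3=1)
  nb ...#.: next=.  (t=1,i=0, bit2=0)
  nb ....#: next=#  (t=1,i=10, bit1=1)
  nb .....: next=#  (t=3,i=10, bit0=1)
  bits 00010001011011001001101001001011 = 292330059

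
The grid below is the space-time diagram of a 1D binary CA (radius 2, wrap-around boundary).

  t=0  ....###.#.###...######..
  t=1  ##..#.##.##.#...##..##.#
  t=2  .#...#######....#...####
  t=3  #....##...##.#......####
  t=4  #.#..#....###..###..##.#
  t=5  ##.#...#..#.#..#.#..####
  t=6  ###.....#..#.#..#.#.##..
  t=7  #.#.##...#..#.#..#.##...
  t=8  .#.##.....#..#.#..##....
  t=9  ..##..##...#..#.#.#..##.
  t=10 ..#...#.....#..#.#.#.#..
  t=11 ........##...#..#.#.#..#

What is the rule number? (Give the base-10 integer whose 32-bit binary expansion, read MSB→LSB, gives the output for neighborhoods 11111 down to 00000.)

  ##### -> .   bit 31 = 0  t=0,i=18
  ####. -> #   bit 30 = 1  t=0,i=20
  ###.# -> #   bit 29 = 1  t=0,i=6
  ###.. -> #   bit 28 = 1  t=0,i=12
  ##.## -> #   bit 27 = 1  t=1,i=8
  ##.#. -> #   bit 26 = 1  t=0,i=7
  ##..# -> .   bit 25 = 0  t=1,i=2
  ##... -> .   bit 24 = 0  t=0,i=13
  #.### -> #   bit 23 = 1  t=0,i=10
  #.##. -> #   bit 22 = 1  t=1,i=6
  #.#.# -> .   bit 21 = 0  t=0,i=8
  #.#.. -> .   bit 20 = 0  t=1,i=12
  #..## -> .   bit 19 = 0  t=1,i=19
  #..#. -> .   bit 18 = 0  t=1,i=3
  #...# -> .   bit 17 = 0  t=0,i=14
  #.... -> #   bit 16 = 1  t=0,i=23
  .#### -> #   bit 15 = 1  t=0,i=17
  .###. -> .   bit 14 = 0  t=0,i=5
  .##.# -> #   bit 13 = 1  t=1,i=7
  .##.. -> .   bit 12 = 0  t=1,i=17
  .#.## -> #   bit 11 = 1  t=0,i=9
  .#.#. -> #   bit 10 = 1  t=5,i=11
  .#..# -> #   bit 9 = 1  t=4,i=3
  .#... -> .   bit 8 = 0  t=1,i=13
  ..### -> #   bit 7 = 1  t=0,i=4
  ..##. -> #   bit 6 = 1  t=1,i=16
  ..#.# -> .   bit 5 = 0  t=1,i=4
  ..#.. -> .   bit 4 = 0  t=2,i=16
  ...## -> .   bit 3 = 0  t=0,i=3
  ...#. -> .   bit 2 = 0  t=2,i=15
  ....# -> .   bit 1 = 0  t=0,i=2
  ..... -> #   bit 0 = 1  t=0,i=0
  bits 01111100110000011010111011000001 = 2093067969

2093067969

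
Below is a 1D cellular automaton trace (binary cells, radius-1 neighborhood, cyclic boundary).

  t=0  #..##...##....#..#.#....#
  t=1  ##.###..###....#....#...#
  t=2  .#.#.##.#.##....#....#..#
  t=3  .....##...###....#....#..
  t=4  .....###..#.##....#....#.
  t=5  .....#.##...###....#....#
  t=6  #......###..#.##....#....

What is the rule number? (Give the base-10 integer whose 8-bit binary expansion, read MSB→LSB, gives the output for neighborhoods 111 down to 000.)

88

  ###|.  b7=0 t=1,i=0
  ##.|#  b6=1 t=0,i=0
  #.#|.  b5=0 t=0,i=18
  #..|#  b4=1 t=0,i=1
  .##|#  b3=1 t=0,i=3
  .#.|.  b2=0 t=0,i=14
  ..#|.  b1=0 t=0,i=2
  ...|.  b0=0 t=0,i=6
  bits 01011000 = 88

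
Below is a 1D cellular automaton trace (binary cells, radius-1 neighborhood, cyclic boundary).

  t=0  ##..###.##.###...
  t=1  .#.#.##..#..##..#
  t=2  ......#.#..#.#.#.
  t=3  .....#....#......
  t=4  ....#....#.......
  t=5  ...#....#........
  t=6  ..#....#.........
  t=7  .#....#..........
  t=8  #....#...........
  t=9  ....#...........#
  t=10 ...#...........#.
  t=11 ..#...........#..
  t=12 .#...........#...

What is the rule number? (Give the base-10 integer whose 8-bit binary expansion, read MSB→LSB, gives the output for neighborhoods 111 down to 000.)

194

  nb ###: next=#  (t=0,i=5, bit7=1)
  nb ##.: next=#  (t=0,i=1, bit6=1)
  nb #.#: next=.  (t=0,i=7, bit5=0)
  nb #..: next=.  (t=0,i=2, bit4=0)
  nb .##: next=.  (t=0,i=0, bit3=0)
  nb .#.: next=.  (t=1,i=1, bit2=0)
  nb ..#: next=#  (t=0,i=3, bit1=1)
  nb ...: next=.  (t=0,i=15, bit0=0)
  bits 11000010 = 194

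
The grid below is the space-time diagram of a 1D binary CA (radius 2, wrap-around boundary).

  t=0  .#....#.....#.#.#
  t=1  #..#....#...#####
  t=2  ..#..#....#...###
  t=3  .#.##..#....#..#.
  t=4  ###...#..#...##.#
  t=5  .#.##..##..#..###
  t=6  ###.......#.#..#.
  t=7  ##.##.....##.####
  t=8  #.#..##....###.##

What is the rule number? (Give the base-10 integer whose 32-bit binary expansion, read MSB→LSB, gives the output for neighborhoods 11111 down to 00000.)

  #####|#  b31=1 t=1,i=14
  ####.|#  b30=1 t=1,i=16
  ###.#|.  b29=0 t=5,i=16
  ###..|.  b28=0 t=1,i=0
  ##.##|#  b27=1 t=4,i=15
  ##.#.|#  b26=1 t=5,i=0
  ##..#|.  b25=0 t=1,i=1
  ##...|#  b24=1 t=4,i=3
  #.###|#  b23=1 t=4,i=16
  #.##.|.  b22=0 t=3,i=3
  #.#.#|#  b21=1 t=0,i=14
  #.#..|.  b20=0 t=0,i=1
  #..##|.  b19=0 t=5,i=6
  #..#.|#  b18=1 t=1,i=2
  #...#|#  b17=1 t=1,i=10
  #....|#  b16=1 t=0,i=3
  .####|.  b15=0 t=1,i=13
  .###.|#  b14=1 t=2,i=15
  .##.#|#  b13=1 t=4,i=14
  .##..|.  b12=0 t=3,i=4
  .#.##|#  b11=1 t=3,i=2
  .#.#.|#  b10=1 t=0,i=0
  .#..#|#  b9=1 t=2,i=3
  .#...|.  b8=0 t=0,i=2
  ..###|.  b7=0 t=1,i=12
  ..##.|.  b6=0 t=4,i=13
  ..#.#|#  b5=1 t=0,i=12
  ..#..|.  b4=0 t=0,i=6
  ...##|.  b3=0 t=1,i=11
  ...#.|.  b2=0 t=0,i=5
  ....#|.  b1=0 t=0,i=4
  .....|.  b0=0 t=0,i=9
  bits 11001101101001110110111000100000 = 3450301984

3450301984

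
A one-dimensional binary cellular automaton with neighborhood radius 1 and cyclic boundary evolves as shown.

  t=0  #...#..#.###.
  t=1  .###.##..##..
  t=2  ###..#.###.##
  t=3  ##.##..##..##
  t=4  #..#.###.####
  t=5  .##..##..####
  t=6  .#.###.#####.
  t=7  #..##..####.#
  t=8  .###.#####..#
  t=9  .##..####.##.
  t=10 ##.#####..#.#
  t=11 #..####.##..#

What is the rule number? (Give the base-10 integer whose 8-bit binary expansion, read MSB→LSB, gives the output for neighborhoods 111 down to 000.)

  nb ###: next=#  (t=0,i=10, bit7=1)
  nb ##.: next=.  (t=0,i=11, bit6=0)
  nb #.#: next=.  (t=0,i=8, bit5=0)
  nb #..: next=#  (t=0,i=1, bit4=1)
  nb .##: next=#  (t=0,i=9, bit3=1)
  nb .#.: next=.  (t=0,i=0, bit2=0)
  nb ..#: next=#  (t=0,i=3, bit1=1)
  nb ...: next=#  (t=0,i=2, bit0=1)
  bits 10011011 = 155

155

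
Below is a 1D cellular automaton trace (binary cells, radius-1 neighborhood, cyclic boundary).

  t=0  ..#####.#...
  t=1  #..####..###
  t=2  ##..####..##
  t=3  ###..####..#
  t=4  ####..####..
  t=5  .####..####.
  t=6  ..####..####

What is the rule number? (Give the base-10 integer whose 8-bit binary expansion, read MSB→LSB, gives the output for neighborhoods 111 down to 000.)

  nb ###: next=#  (t=0,i=3, bit7=1)
  nb ##.: next=#  (t=0,i=6, bit6=1)
  nb #.#: next=.  (t=0,i=7, bit5=0)
  nb #..: next=#  (t=0,i=9, bit4=1)
  nb .##: next=.  (t=0,i=2, bit3=0)
  nb .#.: next=.  (t=0,i=8, bit2=0)
  nb ..#: next=.  (t=0,i=1, bit1=0)
  nb ...: next=#  (t=0,i=0, bit0=1)
  bits 11010001 = 209

209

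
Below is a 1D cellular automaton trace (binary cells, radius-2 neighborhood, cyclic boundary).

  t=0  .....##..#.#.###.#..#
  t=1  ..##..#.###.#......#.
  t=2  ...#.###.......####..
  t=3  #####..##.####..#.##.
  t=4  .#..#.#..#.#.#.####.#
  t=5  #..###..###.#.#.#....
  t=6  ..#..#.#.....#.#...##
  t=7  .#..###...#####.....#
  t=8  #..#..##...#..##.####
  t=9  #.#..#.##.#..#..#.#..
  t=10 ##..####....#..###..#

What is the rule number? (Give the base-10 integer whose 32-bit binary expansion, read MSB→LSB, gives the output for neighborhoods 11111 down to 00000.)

  [31] ##### => .  t=3,i=2
  [30] ####. => .  t=2,i=17
  [29] ###.# => .  t=0,i=15
  [28] ###.. => #  t=2,i=7
  [27] ##.## => #  t=3,i=9
  [26] ##.#. => .  t=0,i=16
  [25] ##..# => .  t=0,i=7
  [24] ##... => #  t=2,i=8
  [23] #.### => .  t=0,i=13
  [22] #.##. => #  t=3,i=18
  [21] #.#.# => .  t=0,i=11
  [20] #.#.. => .  t=0,i=17
  [19] #..## => #  t=3,i=6
  [18] #..#. => #  t=0,i=8
  [17] #...# => .  t=1,i=0
  [16] #.... => .  t=0,i=1
  [15] .#### => #  t=2,i=16
  [14] .###. => .  t=0,i=14
  [13] .##.# => .  t=3,i=8
  [12] .##.. => #  t=0,i=6
  [11] .#.## => #  t=0,i=12
  [10] .#.#. => #  t=0,i=10
  [9] .#..# => .  t=0,i=18
  [8] .#... => .  t=0,i=0
  [7] ..### => .  t=2,i=15
  [6] ..##. => .  t=0,i=5
  [5] ..#.# => #  t=0,i=9
  [4] ..#.. => .  t=0,i=20
  [3] ...## => .  t=0,i=4
  [2] ...#. => #  t=1,i=18
  [1] ....# => #  t=0,i=3
  [0] ..... => #  t=0,i=2
  bits 00011001010011001001110000100111 = 424451111

424451111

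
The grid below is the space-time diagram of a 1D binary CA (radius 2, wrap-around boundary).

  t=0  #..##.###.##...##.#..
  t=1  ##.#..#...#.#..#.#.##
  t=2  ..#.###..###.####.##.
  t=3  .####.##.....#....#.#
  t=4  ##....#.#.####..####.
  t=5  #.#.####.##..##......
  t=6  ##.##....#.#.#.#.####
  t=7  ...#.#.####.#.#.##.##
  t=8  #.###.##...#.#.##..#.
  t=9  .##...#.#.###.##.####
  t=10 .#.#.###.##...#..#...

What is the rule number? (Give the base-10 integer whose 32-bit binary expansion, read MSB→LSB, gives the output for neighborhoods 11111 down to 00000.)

  #####|#  b31=1 t=6,i=19
  ####.|.  b30=0 t=1,i=0
  ###.#|.  b29=0 t=0,i=8
  ###..|#  b28=1 t=2,i=6
  ##.##|.  b27=0 t=0,i=5
  ##.#.|#  b26=1 t=0,i=17
  ##..#|#  b25=1 t=2,i=7
  ##...|#  b24=1 t=0,i=12
  #.###|#  b23=1 t=0,i=6
  #.##.|#  b22=1 t=0,i=10
  #.#.#|.  b21=0 t=1,i=17
  #.#..|.  b20=0 t=0,i=18
  #..##|.  b19=0 t=0,i=2
  #..#.|#  b18=1 t=0,i=20
  #...#|.  b17=0 t=0,i=13
  #....|.  b16=0 t=3,i=9
  .####|.  b15=0 t=1,i=20
  .###.|.  b14=0 t=0,i=7
  .##.#|.  b13=0 t=0,i=4
  .##..|.  b12=0 t=0,i=11
  .#.##|#  b11=1 t=1,i=18
  .#.#.|#  b10=1 t=1,i=11
  .#..#|#  b9=1 t=0,i=1
  .#...|.  b8=0 t=1,i=7
  ..###|.  b7=0 t=2,i=9
  ..##.|#  b6=1 t=0,i=3
  ..#.#|#  b5=1 t=1,i=10
  ..#..|#  b4=1 t=0,i=0
  ...##|.  b3=0 t=0,i=14
  ...#.|#  b2=1 t=1,i=9
  ....#|#  b1=1 t=3,i=11
  .....|#  b0=1 t=3,i=10
  bits 10010111110001000000111001110111 = 2546208375

2546208375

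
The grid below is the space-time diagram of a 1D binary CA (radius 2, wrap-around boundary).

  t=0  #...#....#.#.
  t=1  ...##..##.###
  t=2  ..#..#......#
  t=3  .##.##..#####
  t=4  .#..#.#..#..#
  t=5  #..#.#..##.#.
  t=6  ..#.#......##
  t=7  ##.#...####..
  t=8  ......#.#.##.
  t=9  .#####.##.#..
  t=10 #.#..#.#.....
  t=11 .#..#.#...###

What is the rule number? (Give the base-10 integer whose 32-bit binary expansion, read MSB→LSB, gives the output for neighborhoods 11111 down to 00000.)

  [31] ##### => .  t=3,i=10
  [30] ####. => .  t=3,i=11
  [29] ###.# => #  t=3,i=12
  [28] ###.. => #  t=1,i=12
  [27] ##.## => .  t=1,i=9
  [26] ##.#. => .  t=5,i=10
  [25] ##..# => #  t=1,i=5
  [24] ##... => .  t=1,i=0
  [23] #.### => .  t=1,i=10
  [22] #.##. => #  t=3,i=1
  [21] #.#.# => #  t=0,i=11
  [20] #.#.. => .  t=0,i=0
  [19] #..## => .  t=1,i=6
  [18] #..#. => #  t=2,i=1
  [17] #...# => .  t=0,i=2
  [16] #.... => .  t=0,i=6
  [15] .#### => #  t=3,i=9
  [14] .###. => .  t=1,i=11
  [13] .##.# => .  t=1,i=8
  [12] .##.. => .  t=1,i=4
  [11] .#.## => .  t=8,i=9
  [10] .#.#. => #  t=0,i=10
  [9] .#..# => .  t=2,i=0
  [8] .#... => .  t=0,i=1
  [7] ..### => .  t=3,i=8
  [6] ..##. => .  t=1,i=3
  [5] ..#.# => .  t=0,i=9
  [4] ..#.. => #  t=0,i=4
  [3] ...## => #  t=1,i=2
  [2] ...#. => #  t=0,i=3
  [1] ....# => #  t=0,i=7
  [0] ..... => #  t=2,i=8
  bits 00110010011001001000010000011111 = 845448223

845448223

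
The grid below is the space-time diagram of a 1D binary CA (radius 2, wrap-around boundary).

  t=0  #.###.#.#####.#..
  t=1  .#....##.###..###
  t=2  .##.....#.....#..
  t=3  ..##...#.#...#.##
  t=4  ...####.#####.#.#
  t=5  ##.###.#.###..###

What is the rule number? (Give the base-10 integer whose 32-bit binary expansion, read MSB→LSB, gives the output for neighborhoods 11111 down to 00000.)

3375800196

  #####|#  b31=1 t=0,i=10
  ####.|#  b30=1 t=0,i=11
  ###.#|.  b29=0 t=0,i=4
  ###..|.  b28=0 t=1,i=11
  ##.##|#  b27=1 t=1,i=8
  ##.#.|.  b26=0 t=0,i=5
  ##..#|.  b25=0 t=1,i=12
  ##...|#  b24=1 t=2,i=3
  #.###|.  b23=0 t=0,i=2
  #.##.|.  b22=0 t=3,i=15
  #.#.#|#  b21=1 t=0,i=6
  #.#..|#  b20=1 t=0,i=14
  #..##|.  b19=0 t=1,i=13
  #..#.|#  b18=1 t=0,i=16
  #...#|#  b17=1 t=2,i=16
  #....|.  b16=0 t=1,i=3
  .####|#  b15=1 t=0,i=9
  .###.|.  b14=0 t=0,i=3
  .##.#|.  b13=0 t=1,i=7
  .##..|#  b12=1 t=2,i=2
  .#.##|#  b11=1 t=0,i=1
  .#.#.|#  b10=1 t=3,i=8
  .#..#|#  b9=1 t=0,i=15
  .#...|#  b8=1 t=1,i=2
  ..###|#  b7=1 t=1,i=14
  ..##.|.  b6=0 t=1,i=6
  ..#.#|.  b5=0 t=0,i=0
  ..#..|.  b4=0 t=2,i=8
  ...##|.  b3=0 t=1,i=5
  ...#.|#  b2=1 t=2,i=7
  ....#|.  b1=0 t=1,i=4
  .....|.  b0=0 t=2,i=5
  bits 11001001001101101001111110000100 = 3375800196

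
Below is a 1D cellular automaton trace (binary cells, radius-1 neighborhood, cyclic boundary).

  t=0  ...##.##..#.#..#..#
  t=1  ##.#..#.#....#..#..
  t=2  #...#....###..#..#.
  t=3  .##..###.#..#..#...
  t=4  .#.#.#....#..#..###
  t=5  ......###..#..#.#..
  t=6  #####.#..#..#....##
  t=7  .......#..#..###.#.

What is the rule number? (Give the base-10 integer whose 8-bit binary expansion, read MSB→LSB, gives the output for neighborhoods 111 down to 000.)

25

  [7] ### => .  t=2,i=10
  [6] ##. => .  t=0,i=4
  [5] #.# => .  t=0,i=5
  [4] #.. => #  t=0,i=0
  [3] .## => #  t=0,i=3
  [2] .#. => .  t=0,i=10
  [1] ..# => .  t=0,i=2
  [0] ... => #  t=0,i=1
  bits 00011001 = 25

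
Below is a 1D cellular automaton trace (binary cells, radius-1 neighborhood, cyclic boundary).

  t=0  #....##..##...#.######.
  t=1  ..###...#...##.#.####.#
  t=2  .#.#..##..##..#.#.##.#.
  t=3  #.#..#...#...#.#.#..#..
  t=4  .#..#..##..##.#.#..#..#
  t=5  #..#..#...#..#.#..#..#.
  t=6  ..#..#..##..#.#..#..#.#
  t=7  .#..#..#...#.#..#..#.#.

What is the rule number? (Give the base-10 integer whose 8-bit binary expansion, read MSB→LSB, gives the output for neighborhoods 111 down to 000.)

  nb ###: next=#  (t=0,i=17, bit7=1)
  nb ##.: next=.  (t=0,i=6, bit6=0)
  nb #.#: next=#  (t=0,i=15, bit5=1)
  nb #..: next=.  (t=0,i=1, bit4=0)
  nb .##: next=.  (t=0,i=5, bit3=0)
  nb .#.: next=.  (t=0,i=0, bit2=0)
  nb ..#: next=#  (t=0,i=4, bit1=1)
  nb ...: next=#  (t=0,i=2, bit0=1)
  bits 10100011 = 163

163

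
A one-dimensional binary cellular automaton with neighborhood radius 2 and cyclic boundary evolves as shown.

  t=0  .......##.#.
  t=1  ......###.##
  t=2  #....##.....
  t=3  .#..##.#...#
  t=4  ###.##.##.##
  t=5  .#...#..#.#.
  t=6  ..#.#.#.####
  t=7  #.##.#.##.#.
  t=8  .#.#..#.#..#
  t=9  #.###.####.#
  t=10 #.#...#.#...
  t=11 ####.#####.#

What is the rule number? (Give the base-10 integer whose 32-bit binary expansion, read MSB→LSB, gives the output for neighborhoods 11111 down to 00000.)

  [31] ##### => .  t=4,i=0
  [30] ####. => #  t=4,i=1
  [29] ###.# => .  t=1,i=8
  [28] ###.. => .  t=6,i=11
  [27] ##.## => .  t=1,i=9
  [26] ##.#. => .  t=0,i=9
  [25] ##..# => #  t=6,i=0
  [24] ##... => #  t=1,i=0
  [23] #.### => #  t=4,i=10
  [22] #.##. => .  t=1,i=10
  [21] #.#.# => .  t=6,i=4
  [20] #.#.. => #  t=0,i=10
  [19] #..## => .  t=3,i=3
  [18] #..#. => .  t=5,i=0
  [17] #...# => .  t=3,i=9
  [16] #.... => .  t=0,i=0
  [15] .#### => .  t=4,i=11
  [14] .###. => .  t=1,i=7
  [13] .##.# => #  t=0,i=8
  [12] .##.. => .  t=1,i=11
  [11] .#.## => #  t=6,i=7
  [10] .#.#. => #  t=3,i=0
  [9] .#..# => #  t=3,i=2
  [8] .#... => #  t=0,i=11
  [7] ..### => #  t=1,i=6
  [6] ..##. => #  t=0,i=7
  [5] ..#.# => #  t=3,i=11
  [4] ..#.. => .  t=2,i=0
  [3] ...## => #  t=0,i=6
  [2] ...#. => #  t=2,i=11
  [1] ....# => .  t=0,i=5
  [0] ..... => .  t=0,i=1
  bits 01000011100100000010111111101100 = 1133522924

1133522924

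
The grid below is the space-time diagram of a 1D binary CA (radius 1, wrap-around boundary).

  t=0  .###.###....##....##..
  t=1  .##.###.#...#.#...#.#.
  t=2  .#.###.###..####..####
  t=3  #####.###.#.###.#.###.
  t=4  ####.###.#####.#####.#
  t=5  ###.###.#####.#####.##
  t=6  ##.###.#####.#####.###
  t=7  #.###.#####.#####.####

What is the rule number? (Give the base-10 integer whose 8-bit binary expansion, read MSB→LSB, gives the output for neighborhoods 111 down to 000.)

188

  ###|#  b7=1 t=0,i=2
  ##.|.  b6=0 t=0,i=3
  #.#|#  b5=1 t=0,i=4
  #..|#  b4=1 t=0,i=8
  .##|#  b3=1 t=0,i=1
  .#.|#  b2=1 t=1,i=8
  ..#|.  b1=0 t=0,i=0
  ...|.  b0=0 t=0,i=9
  bits 10111100 = 188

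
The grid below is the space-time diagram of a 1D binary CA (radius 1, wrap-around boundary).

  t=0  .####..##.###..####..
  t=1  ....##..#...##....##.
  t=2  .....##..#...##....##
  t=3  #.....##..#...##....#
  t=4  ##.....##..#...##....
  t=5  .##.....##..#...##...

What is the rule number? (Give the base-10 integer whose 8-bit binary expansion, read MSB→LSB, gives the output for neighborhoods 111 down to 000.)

  ###|.  b7=0 t=0,i=2
  ##.|#  b6=1 t=0,i=4
  #.#|.  b5=0 t=0,i=9
  #..|#  b4=1 t=0,i=5
  .##|.  b3=0 t=0,i=1
  .#.|.  b2=0 t=1,i=8
  ..#|.  b1=0 t=0,i=0
  ...|.  b0=0 t=0,i=20
  bits 01010000 = 80

80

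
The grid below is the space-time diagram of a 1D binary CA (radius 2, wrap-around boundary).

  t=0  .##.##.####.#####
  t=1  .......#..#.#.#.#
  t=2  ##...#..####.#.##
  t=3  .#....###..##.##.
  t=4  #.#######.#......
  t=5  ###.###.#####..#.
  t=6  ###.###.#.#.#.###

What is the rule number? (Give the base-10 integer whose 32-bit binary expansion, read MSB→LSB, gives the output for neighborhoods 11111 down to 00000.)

3030208426

  nb #####: next=#  (t=0,i=14, bit31=1)
  nb ####.: next=.  (t=0,i=9, bit30=0)
  nb ###.#: next=#  (t=0,i=10, bit29=1)
  nb ###..: next=#  (t=2,i=1, bit28=1)
  nb ##.##: next=.  (t=0,i=0, bit27=0)
  nb ##.#.: next=#  (t=2,i=12, bit26=1)
  nb ##..#: next=.  (t=3,i=9, bit25=0)
  nb ##...: next=.  (t=2,i=2, bit24=0)
  nb #.###: next=#  (t=0,i=7, bit23=1)
  nb #.##.: next=.  (t=0,i=1, bit22=0)
  nb #.#.#: next=.  (t=1,i=12, bit21=0)
  nb #.#..: next=#  (t=1,i=16, bit20=1)
  nb #..##: next=#  (t=2,i=7, bit19=1)
  nb #..#.: next=#  (t=1,i=9, bit18=1)
  nb #...#: next=.  (t=2,i=3, bit17=0)
  nb #....: next=#  (t=1,i=1, bit16=1)
  nb .####: next=.  (t=0,i=8, bit15=0)
  nb .###.: next=#  (t=3,i=7, bit14=1)
  nb .##.#: next=.  (t=0,i=2, bit13=0)
  nb .##..: next=.  (t=3,i=15, bit12=0)
  nb .#.##: next=#  (t=2,i=14, bit11=1)
  nb .#.#.: next=#  (t=1,i=11, bit10=1)
  nb .#..#: next=#  (t=1,i=8, bit9=1)
  nb .#...: next=#  (t=1,i=0, bit8=1)
  nb ..###: next=#  (t=2,i=8, bit7=1)
  nb ..##.: next=.  (t=3,i=11, bit6=0)
  nb ..#.#: next=#  (t=1,i=10, bit5=1)
  nb ..#..: next=.  (t=1,i=7, bit4=0)
  nb ...##: next=#  (t=3,i=5, bit3=1)
  nb ...#.: next=.  (t=1,i=6, bit2=0)
  nb ....#: next=#  (t=1,i=5, bit1=1)
  nb .....: next=.  (t=1,i=2, bit0=0)
  bits 10110100100111010100111110101010 = 3030208426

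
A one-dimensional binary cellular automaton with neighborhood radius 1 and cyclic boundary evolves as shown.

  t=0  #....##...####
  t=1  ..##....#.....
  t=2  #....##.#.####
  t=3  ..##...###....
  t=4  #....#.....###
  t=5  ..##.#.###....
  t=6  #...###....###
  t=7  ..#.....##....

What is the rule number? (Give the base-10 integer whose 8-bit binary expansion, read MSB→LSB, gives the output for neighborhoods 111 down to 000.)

  ### -> .   bit 7 = 0  t=0,i=11
  ##. -> .   bit 6 = 0  t=0,i=0
  #.# -> #   bit 5 = 1  t=2,i=7
  #.. -> .   bit 4 = 0  t=0,i=1
  .## -> .   bit 3 = 0  t=0,i=5
  .#. -> #   bit 2 = 1  t=1,i=8
  ..# -> .   bit 1 = 0  t=0,i=4
  ... -> #   bit 0 = 1  t=0,i=2
  bits 00100101 = 37

37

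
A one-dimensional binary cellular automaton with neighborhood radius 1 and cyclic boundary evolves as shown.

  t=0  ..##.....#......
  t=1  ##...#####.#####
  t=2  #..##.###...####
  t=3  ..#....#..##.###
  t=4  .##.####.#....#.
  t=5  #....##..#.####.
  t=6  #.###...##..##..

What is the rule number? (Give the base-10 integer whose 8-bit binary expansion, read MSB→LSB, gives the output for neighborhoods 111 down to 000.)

  [7] ### => #  t=1,i=0
  [6] ##. => .  t=0,i=3
  [5] #.# => .  t=1,i=10
  [4] #.. => .  t=0,i=4
  [3] .## => .  t=0,i=2
  [2] .#. => #  t=0,i=9
  [1] ..# => #  t=0,i=1
  [0] ... => #  t=0,i=0
  bits 10000111 = 135

135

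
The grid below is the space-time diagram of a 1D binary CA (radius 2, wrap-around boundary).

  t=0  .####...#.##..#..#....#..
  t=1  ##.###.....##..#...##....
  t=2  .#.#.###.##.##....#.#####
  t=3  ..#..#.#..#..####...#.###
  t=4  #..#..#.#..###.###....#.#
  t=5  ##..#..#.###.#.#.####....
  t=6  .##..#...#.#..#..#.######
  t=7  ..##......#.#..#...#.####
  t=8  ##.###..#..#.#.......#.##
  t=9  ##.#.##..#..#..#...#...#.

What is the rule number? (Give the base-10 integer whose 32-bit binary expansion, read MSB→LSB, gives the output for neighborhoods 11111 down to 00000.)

  nb #####: next=#  (t=2,i=22, bit31=1)
  nb ####.: next=#  (t=0,i=3, bit30=1)
  nb ###.#: next=#  (t=2,i=7, bit29=1)
  nb ###..: next=#  (t=0,i=4, bit28=1)
  nb ##.##: next=.  (t=1,i=2, bit27=0)
  nb ##.#.: next=.  (t=2,i=0, bit26=0)
  nb ##..#: next=#  (t=0,i=12, bit25=1)
  nb ##...: next=#  (t=0,i=5, bit24=1)
  nb #.###: next=#  (t=1,i=3, bit23=1)
  nb #.##.: next=.  (t=0,i=10, bit22=0)
  nb #.#.#: next=.  (t=2,i=1, bit21=0)
  nb #.#..: next=.  (t=3,i=7, bit20=0)
  nb #..##: next=#  (t=3,i=12, bit19=1)
  nb #..#.: next=.  (t=0,i=13, bit18=0)
  nb #...#: next=.  (t=0,i=6, bit17=0)
  nb #....: next=#  (t=0,i=19, bit16=1)
  nb .####: next=.  (t=0,i=2, bit15=0)
  nb .###.: next=.  (t=1,i=4, bit14=0)
  nb .##.#: next=#  (t=1,i=1, bit13=1)
  nb .##..: next=#  (t=0,i=11, bit12=1)
  nb .#.##: next=.  (t=0,i=9, bit11=0)
  nb .#.#.: next=#  (t=2,i=2, bit10=1)
  nb .#..#: next=#  (t=0,i=15, bit9=1)
  nb .#...: next=.  (t=0,i=18, bit8=0)
  nb ..###: next=#  (t=0,i=1, bit7=1)
  nb ..##.: next=.  (t=1,i=0, bit6=0)
  nb ..#.#: next=.  (t=0,i=8, bit5=0)
  nb ..#..: next=.  (t=0,i=14, bit4=0)
  nb ...##: next=#  (t=0,i=0, bit3=1)
  nb ...#.: next=.  (t=0,i=7, bit2=0)
  nb ....#: next=#  (t=0,i=20, bit1=1)
  nb .....: next=.  (t=1,i=8, bit0=0)
  bits 11110011100010010011011010001010 = 4085855882

4085855882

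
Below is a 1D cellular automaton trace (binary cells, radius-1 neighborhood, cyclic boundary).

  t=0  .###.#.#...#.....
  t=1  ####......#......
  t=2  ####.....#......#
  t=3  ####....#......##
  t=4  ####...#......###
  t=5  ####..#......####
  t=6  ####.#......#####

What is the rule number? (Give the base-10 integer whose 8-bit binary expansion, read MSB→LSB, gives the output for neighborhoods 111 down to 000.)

  ### -> #   bit 7 = 1  t=0,i=2
  ##. -> #   bit 6 = 1  t=0,i=3
  #.# -> .   bit 5 = 0  t=0,i=4
  #.. -> .   bit 4 = 0  t=0,i=8
  .## -> #   bit 3 = 1  t=0,i=1
  .#. -> .   bit 2 = 0  t=0,i=5
  ..# -> #   bit 1 = 1  t=0,i=0
  ... -> .   bit 0 = 0  t=0,i=9
  bits 11001010 = 202

202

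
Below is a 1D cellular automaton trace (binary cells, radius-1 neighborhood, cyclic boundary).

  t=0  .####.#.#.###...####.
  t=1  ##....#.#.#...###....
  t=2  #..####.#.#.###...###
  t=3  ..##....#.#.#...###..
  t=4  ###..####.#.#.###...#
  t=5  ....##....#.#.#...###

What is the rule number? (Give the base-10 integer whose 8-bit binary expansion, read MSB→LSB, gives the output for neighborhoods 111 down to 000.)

  nb ###: next=.  (t=0,i=2, bit7=0)
  nb ##.: next=.  (t=0,i=4, bit6=0)
  nb #.#: next=.  (t=0,i=5, bit5=0)
  nb #..: next=.  (t=0,i=13, bit4=0)
  nb .##: next=#  (t=0,i=1, bit3=1)
  nb .#.: next=#  (t=0,i=6, bit2=1)
  nb ..#: next=#  (t=0,i=0, bit1=1)
  nb ...: next=#  (t=0,i=14, bit0=1)
  bits 00001111 = 15

15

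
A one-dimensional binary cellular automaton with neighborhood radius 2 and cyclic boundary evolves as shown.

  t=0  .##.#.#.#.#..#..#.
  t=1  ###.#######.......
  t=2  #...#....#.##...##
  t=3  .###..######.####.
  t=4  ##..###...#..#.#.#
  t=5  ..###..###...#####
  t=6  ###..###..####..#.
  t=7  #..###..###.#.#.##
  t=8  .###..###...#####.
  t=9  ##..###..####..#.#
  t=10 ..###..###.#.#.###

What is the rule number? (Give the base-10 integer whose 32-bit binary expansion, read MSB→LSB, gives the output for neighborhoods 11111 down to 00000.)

1140534510

  nb #####: next=.  (t=1,i=6, bit31=0)
  nb ####.: next=#  (t=1,i=9, bit30=1)
  nb ###.#: next=.  (t=1,i=2, bit29=0)
  nb ###..: next=.  (t=1,i=10, bit28=0)
  nb ##.##: next=.  (t=1,i=3, bit27=0)
  nb ##.#.: next=.  (t=0,i=3, bit26=0)
  nb ##..#: next=#  (t=3,i=4, bit25=1)
  nb ##...: next=#  (t=1,i=11, bit24=1)
  nb #.###: next=#  (t=1,i=4, bit23=1)
  nb #.##.: next=#  (t=2,i=11, bit22=1)
  nb #.#.#: next=#  (t=0,i=4, bit21=1)
  nb #.#..: next=#  (t=0,i=10, bit20=1)
  nb #..##: next=#  (t=0,i=0, bit19=1)
  nb #..#.: next=.  (t=0,i=12, bit18=0)
  nb #...#: next=#  (t=2,i=2, bit17=1)
  nb #....: next=#  (t=1,i=12, bit16=1)
  nb .####: next=.  (t=1,i=5, bit15=0)
  nb .###.: next=.  (t=1,i=1, bit14=0)
  nb .##.#: next=#  (t=0,i=2, bit13=1)
  nb .##..: next=.  (t=2,i=12, bit12=0)
  nb .#.##: next=#  (t=2,i=10, bit11=1)
  nb .#.#.: next=#  (t=0,i=5, bit10=1)
  nb .#..#: next=.  (t=0,i=11, bit9=0)
  nb .#...: next=.  (t=2,i=5, bit8=0)
  nb ..###: next=#  (t=1,i=0, bit7=1)
  nb ..##.: next=#  (t=0,i=1, bit6=1)
  nb ..#.#: next=#  (t=2,i=9, bit5=1)
  nb ..#..: next=.  (t=0,i=13, bit4=0)
  nb ...##: next=#  (t=1,i=17, bit3=1)
  nb ...#.: next=#  (t=2,i=3, bit2=1)
  nb ....#: next=#  (t=1,i=16, bit1=1)
  nb .....: next=.  (t=1,i=13, bit0=0)
  bits 01000011111110110010110011101110 = 1140534510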